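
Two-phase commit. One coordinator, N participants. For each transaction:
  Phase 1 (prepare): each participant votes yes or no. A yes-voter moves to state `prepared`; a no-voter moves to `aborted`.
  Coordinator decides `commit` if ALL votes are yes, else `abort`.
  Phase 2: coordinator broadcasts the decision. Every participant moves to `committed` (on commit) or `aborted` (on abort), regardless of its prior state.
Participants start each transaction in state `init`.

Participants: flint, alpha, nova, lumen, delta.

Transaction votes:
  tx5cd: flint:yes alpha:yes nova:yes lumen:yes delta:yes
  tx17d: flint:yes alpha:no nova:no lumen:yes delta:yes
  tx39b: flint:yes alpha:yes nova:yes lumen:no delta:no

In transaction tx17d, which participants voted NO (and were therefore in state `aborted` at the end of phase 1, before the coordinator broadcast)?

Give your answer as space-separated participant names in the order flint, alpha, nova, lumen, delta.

Answer: alpha nova

Derivation:
Txn tx17d phase 1: flint yes -> prepared; alpha no -> aborted; nova no -> aborted; lumen yes -> prepared; delta yes -> prepared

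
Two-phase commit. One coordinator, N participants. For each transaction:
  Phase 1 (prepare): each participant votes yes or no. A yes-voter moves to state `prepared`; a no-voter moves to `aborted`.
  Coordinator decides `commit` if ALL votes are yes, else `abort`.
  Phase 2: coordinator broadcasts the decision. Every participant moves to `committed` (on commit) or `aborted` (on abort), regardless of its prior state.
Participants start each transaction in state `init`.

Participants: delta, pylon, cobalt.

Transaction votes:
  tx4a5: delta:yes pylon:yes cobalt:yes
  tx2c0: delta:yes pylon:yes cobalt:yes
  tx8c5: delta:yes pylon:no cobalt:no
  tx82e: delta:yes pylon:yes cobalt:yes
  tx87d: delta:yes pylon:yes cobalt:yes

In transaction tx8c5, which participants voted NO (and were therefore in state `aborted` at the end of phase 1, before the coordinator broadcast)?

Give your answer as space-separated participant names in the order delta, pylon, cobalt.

Answer: pylon cobalt

Derivation:
Txn tx8c5 phase 1: delta yes -> prepared; pylon no -> aborted; cobalt no -> aborted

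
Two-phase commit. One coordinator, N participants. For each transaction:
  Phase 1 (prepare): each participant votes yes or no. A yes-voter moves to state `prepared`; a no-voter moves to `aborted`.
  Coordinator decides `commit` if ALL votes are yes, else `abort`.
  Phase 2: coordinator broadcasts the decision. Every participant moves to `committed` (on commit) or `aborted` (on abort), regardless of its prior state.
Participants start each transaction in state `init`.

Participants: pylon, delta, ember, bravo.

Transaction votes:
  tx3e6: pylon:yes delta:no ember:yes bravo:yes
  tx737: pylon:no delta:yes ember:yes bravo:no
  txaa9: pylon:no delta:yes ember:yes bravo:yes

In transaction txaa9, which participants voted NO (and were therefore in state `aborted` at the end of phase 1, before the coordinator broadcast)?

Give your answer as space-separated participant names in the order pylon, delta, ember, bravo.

Txn txaa9 phase 1: pylon no -> aborted; delta yes -> prepared; ember yes -> prepared; bravo yes -> prepared

Answer: pylon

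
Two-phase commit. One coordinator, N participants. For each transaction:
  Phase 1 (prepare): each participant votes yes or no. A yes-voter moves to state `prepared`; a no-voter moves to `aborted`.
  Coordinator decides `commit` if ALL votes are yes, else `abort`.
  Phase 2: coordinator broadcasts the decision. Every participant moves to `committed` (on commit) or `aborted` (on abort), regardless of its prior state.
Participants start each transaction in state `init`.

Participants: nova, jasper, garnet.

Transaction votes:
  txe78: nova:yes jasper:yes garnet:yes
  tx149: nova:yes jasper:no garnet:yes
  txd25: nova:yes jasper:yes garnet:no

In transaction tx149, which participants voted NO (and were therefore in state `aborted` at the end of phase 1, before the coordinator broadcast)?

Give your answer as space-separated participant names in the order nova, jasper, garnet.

Txn tx149 phase 1: nova yes -> prepared; jasper no -> aborted; garnet yes -> prepared

Answer: jasper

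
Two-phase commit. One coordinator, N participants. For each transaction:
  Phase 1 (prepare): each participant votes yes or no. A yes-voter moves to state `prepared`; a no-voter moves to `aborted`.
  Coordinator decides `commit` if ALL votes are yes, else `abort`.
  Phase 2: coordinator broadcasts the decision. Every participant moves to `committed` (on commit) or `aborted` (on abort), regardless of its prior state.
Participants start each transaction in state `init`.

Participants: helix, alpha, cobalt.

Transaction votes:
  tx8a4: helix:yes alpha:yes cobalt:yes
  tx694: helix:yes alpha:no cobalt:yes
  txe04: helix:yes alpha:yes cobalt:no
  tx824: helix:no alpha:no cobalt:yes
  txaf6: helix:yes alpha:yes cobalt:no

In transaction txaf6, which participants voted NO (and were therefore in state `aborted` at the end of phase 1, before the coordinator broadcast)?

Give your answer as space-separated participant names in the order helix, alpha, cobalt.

Txn txaf6 phase 1: helix yes -> prepared; alpha yes -> prepared; cobalt no -> aborted

Answer: cobalt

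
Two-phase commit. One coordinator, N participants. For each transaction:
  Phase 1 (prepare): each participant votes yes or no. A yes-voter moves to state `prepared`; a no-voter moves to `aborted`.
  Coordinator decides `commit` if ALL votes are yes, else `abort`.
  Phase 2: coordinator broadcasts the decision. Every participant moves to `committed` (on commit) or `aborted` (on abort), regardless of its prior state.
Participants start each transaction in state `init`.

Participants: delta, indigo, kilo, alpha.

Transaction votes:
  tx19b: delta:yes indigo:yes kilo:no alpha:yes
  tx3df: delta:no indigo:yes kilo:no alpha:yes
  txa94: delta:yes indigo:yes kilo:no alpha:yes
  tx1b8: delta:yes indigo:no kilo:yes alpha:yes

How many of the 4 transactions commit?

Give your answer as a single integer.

Answer: 0

Derivation:
tx19b: no from kilo -> abort (commits=0)
tx3df: no from delta, kilo -> abort (commits=0)
txa94: no from kilo -> abort (commits=0)
tx1b8: no from indigo -> abort (commits=0)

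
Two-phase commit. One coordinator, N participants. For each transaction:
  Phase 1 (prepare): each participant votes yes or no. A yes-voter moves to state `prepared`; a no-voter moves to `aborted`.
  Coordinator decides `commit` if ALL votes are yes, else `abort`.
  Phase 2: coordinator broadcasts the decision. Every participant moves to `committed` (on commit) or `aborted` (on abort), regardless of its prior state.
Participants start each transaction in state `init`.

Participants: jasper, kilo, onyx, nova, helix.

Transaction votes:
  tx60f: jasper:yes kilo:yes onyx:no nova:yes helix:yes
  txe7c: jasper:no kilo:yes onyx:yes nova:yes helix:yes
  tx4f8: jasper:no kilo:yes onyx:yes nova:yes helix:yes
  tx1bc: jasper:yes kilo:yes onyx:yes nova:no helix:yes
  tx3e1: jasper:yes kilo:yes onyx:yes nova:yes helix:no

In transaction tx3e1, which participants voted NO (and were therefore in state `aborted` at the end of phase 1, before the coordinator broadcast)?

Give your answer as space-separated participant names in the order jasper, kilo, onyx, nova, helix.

Answer: helix

Derivation:
Txn tx3e1 phase 1: jasper yes -> prepared; kilo yes -> prepared; onyx yes -> prepared; nova yes -> prepared; helix no -> aborted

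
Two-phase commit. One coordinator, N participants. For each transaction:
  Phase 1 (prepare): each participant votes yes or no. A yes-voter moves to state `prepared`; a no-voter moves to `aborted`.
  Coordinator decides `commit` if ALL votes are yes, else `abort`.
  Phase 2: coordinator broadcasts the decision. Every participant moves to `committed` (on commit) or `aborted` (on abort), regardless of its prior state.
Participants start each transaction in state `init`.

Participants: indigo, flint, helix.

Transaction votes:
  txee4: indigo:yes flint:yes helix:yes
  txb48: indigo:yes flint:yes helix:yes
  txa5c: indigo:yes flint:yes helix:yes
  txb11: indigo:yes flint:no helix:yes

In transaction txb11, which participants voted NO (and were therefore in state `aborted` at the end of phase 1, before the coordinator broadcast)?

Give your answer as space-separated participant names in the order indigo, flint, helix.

Txn txb11 phase 1: indigo yes -> prepared; flint no -> aborted; helix yes -> prepared

Answer: flint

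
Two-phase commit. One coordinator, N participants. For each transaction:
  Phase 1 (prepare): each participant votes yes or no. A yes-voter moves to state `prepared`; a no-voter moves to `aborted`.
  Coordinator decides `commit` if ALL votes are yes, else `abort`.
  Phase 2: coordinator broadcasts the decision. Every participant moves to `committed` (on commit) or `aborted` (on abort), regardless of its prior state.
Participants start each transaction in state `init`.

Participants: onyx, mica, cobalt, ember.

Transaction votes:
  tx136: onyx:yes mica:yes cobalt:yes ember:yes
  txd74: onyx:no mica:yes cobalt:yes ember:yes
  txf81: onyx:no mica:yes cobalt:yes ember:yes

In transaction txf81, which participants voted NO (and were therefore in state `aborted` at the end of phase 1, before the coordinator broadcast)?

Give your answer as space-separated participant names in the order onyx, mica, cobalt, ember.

Txn txf81 phase 1: onyx no -> aborted; mica yes -> prepared; cobalt yes -> prepared; ember yes -> prepared

Answer: onyx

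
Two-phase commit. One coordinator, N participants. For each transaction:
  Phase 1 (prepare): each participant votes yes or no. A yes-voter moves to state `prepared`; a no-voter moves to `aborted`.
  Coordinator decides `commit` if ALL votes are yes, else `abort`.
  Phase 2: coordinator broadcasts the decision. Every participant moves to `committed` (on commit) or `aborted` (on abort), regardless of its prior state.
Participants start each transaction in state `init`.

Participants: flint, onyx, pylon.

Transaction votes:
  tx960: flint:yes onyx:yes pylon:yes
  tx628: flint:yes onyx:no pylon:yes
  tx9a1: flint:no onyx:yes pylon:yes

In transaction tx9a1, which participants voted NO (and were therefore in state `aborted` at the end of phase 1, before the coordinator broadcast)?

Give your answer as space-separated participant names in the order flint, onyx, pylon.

Txn tx9a1 phase 1: flint no -> aborted; onyx yes -> prepared; pylon yes -> prepared

Answer: flint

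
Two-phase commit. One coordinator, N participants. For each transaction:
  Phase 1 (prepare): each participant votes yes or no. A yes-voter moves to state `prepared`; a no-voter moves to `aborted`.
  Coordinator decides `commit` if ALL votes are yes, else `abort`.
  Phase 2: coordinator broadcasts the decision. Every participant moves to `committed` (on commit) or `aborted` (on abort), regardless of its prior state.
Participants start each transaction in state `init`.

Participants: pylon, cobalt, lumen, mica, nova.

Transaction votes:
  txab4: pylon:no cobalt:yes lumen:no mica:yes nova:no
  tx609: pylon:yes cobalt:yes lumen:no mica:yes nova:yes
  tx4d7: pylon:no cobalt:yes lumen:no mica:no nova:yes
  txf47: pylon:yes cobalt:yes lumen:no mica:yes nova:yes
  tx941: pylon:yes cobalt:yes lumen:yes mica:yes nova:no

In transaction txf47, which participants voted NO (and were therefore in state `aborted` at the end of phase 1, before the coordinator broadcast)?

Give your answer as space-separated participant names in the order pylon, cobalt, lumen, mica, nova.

Answer: lumen

Derivation:
Txn txf47 phase 1: pylon yes -> prepared; cobalt yes -> prepared; lumen no -> aborted; mica yes -> prepared; nova yes -> prepared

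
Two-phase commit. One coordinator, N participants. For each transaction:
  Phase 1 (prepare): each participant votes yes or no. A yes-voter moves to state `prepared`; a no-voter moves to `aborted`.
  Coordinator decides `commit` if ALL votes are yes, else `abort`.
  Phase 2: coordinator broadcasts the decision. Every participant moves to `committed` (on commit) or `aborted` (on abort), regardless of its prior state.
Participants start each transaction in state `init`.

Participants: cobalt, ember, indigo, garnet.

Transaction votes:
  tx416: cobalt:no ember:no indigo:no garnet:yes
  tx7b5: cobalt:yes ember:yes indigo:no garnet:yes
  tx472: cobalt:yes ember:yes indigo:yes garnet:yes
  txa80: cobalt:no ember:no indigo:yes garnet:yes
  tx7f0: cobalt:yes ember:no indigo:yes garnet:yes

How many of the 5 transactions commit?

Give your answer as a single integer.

Answer: 1

Derivation:
tx416: no from cobalt, ember, indigo -> abort (commits=0)
tx7b5: no from indigo -> abort (commits=0)
tx472: all yes -> commit (commits=1)
txa80: no from cobalt, ember -> abort (commits=1)
tx7f0: no from ember -> abort (commits=1)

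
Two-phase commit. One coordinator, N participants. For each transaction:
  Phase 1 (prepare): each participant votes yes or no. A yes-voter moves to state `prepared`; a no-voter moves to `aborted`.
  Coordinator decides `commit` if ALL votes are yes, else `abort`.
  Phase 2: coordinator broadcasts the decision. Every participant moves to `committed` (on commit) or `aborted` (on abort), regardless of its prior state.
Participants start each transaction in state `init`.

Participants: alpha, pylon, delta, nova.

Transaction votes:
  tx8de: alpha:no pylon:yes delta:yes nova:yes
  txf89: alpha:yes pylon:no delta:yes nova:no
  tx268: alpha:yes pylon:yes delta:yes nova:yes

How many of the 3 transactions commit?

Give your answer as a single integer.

tx8de: no from alpha -> abort (commits=0)
txf89: no from pylon, nova -> abort (commits=0)
tx268: all yes -> commit (commits=1)

Answer: 1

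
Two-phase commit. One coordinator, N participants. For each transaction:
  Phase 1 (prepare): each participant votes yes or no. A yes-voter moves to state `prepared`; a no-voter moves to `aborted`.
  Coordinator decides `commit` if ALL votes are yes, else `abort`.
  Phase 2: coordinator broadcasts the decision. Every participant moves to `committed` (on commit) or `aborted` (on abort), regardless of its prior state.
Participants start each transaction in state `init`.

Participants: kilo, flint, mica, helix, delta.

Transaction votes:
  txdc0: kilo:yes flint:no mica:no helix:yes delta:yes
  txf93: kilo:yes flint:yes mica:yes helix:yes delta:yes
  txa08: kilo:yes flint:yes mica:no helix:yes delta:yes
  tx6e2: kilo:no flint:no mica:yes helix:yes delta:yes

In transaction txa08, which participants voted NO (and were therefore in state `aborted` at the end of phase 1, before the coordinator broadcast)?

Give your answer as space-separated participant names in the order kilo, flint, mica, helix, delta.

Answer: mica

Derivation:
Txn txa08 phase 1: kilo yes -> prepared; flint yes -> prepared; mica no -> aborted; helix yes -> prepared; delta yes -> prepared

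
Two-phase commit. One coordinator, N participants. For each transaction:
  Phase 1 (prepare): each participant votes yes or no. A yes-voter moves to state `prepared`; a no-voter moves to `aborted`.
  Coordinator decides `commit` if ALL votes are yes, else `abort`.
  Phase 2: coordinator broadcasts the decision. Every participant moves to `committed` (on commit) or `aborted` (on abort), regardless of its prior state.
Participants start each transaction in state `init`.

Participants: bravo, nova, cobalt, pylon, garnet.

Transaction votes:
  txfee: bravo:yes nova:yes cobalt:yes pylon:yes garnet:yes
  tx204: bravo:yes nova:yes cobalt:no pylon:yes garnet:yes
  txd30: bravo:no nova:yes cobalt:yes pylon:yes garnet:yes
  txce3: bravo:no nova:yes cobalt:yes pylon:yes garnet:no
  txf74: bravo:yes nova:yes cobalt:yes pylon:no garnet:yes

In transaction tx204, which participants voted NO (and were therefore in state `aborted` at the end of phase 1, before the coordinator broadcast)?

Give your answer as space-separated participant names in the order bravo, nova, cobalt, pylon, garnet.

Txn tx204 phase 1: bravo yes -> prepared; nova yes -> prepared; cobalt no -> aborted; pylon yes -> prepared; garnet yes -> prepared

Answer: cobalt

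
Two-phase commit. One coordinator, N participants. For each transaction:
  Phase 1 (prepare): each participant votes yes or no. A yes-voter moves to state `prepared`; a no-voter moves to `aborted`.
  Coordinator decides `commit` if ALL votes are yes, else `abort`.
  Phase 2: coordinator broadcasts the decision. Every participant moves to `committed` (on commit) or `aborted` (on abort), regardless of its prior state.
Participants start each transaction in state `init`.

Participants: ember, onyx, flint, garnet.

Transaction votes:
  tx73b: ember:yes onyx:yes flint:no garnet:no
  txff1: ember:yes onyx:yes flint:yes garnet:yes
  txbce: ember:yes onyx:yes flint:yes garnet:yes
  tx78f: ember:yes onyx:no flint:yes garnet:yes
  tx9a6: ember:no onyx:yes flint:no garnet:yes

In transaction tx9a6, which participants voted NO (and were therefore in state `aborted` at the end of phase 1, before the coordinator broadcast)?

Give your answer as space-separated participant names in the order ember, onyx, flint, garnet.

Txn tx9a6 phase 1: ember no -> aborted; onyx yes -> prepared; flint no -> aborted; garnet yes -> prepared

Answer: ember flint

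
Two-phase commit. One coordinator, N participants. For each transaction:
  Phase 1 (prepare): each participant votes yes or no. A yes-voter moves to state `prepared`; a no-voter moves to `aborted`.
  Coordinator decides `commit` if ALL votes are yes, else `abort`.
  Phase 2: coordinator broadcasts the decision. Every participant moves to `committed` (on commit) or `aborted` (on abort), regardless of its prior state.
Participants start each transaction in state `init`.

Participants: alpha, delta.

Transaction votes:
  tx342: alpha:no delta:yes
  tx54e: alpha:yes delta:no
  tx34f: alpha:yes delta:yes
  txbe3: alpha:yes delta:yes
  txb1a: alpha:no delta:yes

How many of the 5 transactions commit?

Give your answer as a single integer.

Answer: 2

Derivation:
tx342: no from alpha -> abort (commits=0)
tx54e: no from delta -> abort (commits=0)
tx34f: all yes -> commit (commits=1)
txbe3: all yes -> commit (commits=2)
txb1a: no from alpha -> abort (commits=2)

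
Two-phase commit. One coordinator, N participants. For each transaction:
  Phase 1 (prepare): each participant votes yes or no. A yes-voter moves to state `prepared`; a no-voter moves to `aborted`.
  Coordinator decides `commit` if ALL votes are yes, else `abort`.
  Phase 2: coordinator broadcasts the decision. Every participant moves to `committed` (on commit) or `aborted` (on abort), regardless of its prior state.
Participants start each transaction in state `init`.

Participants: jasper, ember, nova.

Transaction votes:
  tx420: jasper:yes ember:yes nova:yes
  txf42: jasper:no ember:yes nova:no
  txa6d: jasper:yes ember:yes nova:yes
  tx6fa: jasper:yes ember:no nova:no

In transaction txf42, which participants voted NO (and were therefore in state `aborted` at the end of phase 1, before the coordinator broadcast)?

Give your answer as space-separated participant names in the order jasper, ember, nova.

Answer: jasper nova

Derivation:
Txn txf42 phase 1: jasper no -> aborted; ember yes -> prepared; nova no -> aborted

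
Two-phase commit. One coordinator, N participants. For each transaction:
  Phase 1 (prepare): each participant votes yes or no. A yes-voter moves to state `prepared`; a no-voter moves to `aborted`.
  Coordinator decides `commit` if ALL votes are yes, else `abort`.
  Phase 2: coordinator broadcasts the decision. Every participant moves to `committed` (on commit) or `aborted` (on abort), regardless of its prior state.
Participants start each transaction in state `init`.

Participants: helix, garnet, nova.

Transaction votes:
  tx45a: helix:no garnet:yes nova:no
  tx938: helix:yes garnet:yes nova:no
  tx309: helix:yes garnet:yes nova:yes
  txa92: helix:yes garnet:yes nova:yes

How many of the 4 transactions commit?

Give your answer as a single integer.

Answer: 2

Derivation:
tx45a: no from helix, nova -> abort (commits=0)
tx938: no from nova -> abort (commits=0)
tx309: all yes -> commit (commits=1)
txa92: all yes -> commit (commits=2)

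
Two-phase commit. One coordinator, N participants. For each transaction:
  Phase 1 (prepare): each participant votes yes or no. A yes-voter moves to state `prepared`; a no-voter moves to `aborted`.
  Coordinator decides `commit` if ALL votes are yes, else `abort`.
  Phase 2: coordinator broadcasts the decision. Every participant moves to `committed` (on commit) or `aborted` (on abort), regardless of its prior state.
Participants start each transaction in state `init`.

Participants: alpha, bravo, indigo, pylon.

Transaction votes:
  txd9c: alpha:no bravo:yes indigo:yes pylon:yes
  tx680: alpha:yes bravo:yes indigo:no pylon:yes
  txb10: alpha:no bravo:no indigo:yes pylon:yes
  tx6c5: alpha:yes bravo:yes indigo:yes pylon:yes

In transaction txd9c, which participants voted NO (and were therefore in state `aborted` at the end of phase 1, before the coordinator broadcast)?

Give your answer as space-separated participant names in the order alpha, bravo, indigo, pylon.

Answer: alpha

Derivation:
Txn txd9c phase 1: alpha no -> aborted; bravo yes -> prepared; indigo yes -> prepared; pylon yes -> prepared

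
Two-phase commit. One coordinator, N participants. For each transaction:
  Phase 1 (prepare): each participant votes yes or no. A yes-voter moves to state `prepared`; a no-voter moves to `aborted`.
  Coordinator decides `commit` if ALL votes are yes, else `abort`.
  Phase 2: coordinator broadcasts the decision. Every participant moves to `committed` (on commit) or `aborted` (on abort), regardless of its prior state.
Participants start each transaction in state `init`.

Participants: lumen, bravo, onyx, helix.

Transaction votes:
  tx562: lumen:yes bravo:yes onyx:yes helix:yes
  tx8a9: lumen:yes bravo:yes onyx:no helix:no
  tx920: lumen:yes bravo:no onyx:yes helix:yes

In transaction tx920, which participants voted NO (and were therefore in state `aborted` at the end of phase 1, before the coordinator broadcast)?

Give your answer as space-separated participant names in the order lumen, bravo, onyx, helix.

Answer: bravo

Derivation:
Txn tx920 phase 1: lumen yes -> prepared; bravo no -> aborted; onyx yes -> prepared; helix yes -> prepared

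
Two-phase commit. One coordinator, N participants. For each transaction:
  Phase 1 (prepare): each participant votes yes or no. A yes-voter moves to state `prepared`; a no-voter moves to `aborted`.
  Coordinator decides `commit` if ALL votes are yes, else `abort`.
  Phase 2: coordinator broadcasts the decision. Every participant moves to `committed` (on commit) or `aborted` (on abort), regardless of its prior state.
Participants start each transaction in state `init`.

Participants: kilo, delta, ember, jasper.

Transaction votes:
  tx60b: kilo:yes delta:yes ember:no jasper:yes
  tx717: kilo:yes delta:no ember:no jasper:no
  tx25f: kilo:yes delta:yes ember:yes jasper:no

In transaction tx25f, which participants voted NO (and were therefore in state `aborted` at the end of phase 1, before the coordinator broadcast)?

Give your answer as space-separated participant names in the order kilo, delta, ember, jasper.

Answer: jasper

Derivation:
Txn tx25f phase 1: kilo yes -> prepared; delta yes -> prepared; ember yes -> prepared; jasper no -> aborted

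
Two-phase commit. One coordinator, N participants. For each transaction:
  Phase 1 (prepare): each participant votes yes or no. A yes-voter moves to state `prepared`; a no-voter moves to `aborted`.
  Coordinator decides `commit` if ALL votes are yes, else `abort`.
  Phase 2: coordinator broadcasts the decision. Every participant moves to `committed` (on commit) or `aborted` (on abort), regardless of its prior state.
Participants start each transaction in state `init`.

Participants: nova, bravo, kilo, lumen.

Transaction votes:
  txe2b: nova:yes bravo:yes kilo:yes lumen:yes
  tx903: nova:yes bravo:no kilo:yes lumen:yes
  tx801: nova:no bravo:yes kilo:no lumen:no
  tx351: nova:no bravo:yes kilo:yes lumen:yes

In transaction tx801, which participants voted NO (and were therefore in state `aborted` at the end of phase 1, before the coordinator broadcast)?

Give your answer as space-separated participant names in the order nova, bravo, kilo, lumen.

Txn tx801 phase 1: nova no -> aborted; bravo yes -> prepared; kilo no -> aborted; lumen no -> aborted

Answer: nova kilo lumen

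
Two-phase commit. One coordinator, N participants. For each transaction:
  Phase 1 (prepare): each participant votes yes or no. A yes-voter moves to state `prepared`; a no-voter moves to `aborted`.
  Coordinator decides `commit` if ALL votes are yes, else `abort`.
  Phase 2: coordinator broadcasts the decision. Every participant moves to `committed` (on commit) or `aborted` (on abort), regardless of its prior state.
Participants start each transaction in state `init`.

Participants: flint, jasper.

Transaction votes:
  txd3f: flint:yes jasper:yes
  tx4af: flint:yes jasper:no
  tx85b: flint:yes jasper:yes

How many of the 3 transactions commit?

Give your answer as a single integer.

Answer: 2

Derivation:
txd3f: all yes -> commit (commits=1)
tx4af: no from jasper -> abort (commits=1)
tx85b: all yes -> commit (commits=2)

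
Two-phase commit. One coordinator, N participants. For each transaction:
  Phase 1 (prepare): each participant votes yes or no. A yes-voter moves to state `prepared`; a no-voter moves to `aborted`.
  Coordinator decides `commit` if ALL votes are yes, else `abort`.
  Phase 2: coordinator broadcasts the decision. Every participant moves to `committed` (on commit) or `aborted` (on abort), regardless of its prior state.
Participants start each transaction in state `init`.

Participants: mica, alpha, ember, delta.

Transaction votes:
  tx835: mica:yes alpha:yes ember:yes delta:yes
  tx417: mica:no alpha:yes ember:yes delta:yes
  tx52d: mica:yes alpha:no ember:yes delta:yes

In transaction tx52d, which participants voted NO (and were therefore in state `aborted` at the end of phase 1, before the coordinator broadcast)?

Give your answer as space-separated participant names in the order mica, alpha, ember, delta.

Answer: alpha

Derivation:
Txn tx52d phase 1: mica yes -> prepared; alpha no -> aborted; ember yes -> prepared; delta yes -> prepared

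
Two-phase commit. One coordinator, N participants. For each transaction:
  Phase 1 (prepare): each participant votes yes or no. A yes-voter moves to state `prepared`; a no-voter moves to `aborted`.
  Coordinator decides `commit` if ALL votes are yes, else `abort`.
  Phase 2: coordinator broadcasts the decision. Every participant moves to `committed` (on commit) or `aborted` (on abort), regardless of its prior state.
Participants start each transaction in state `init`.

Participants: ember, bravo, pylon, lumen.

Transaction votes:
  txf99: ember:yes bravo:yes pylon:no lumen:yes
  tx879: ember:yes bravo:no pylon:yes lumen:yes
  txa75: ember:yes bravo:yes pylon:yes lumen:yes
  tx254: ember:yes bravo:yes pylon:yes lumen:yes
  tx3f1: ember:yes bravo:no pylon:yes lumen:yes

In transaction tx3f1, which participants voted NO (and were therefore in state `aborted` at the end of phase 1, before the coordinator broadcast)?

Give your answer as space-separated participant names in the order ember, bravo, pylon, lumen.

Txn tx3f1 phase 1: ember yes -> prepared; bravo no -> aborted; pylon yes -> prepared; lumen yes -> prepared

Answer: bravo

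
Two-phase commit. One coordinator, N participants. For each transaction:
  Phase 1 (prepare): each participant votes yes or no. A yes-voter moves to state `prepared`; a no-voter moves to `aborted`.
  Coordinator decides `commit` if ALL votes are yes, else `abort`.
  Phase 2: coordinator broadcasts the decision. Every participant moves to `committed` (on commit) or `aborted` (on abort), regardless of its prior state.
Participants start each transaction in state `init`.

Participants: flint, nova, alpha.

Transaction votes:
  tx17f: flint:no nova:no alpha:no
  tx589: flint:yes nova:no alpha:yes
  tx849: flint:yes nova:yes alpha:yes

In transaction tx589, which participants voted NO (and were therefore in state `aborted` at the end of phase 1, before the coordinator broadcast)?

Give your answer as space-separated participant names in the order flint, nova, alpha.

Answer: nova

Derivation:
Txn tx589 phase 1: flint yes -> prepared; nova no -> aborted; alpha yes -> prepared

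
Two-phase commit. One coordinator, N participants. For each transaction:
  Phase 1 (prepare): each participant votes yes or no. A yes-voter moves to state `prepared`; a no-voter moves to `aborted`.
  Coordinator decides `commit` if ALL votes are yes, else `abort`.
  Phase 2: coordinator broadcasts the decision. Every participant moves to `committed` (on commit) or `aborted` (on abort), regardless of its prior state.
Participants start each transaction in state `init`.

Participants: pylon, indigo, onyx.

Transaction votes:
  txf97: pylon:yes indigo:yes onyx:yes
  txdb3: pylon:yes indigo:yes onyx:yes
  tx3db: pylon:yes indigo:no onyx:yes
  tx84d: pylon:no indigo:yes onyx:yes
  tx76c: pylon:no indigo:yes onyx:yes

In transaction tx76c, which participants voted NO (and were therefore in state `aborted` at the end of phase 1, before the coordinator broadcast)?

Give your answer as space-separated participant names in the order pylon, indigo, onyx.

Answer: pylon

Derivation:
Txn tx76c phase 1: pylon no -> aborted; indigo yes -> prepared; onyx yes -> prepared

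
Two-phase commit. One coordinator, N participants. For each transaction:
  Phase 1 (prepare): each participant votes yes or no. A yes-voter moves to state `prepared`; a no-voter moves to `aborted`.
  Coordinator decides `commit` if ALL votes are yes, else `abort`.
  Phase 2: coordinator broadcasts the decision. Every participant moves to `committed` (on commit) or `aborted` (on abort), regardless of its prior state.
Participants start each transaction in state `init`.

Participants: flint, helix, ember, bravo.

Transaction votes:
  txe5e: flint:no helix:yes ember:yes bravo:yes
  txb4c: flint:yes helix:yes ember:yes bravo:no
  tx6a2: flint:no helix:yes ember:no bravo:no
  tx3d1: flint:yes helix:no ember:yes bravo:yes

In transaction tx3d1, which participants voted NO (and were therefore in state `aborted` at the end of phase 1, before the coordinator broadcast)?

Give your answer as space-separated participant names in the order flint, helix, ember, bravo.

Txn tx3d1 phase 1: flint yes -> prepared; helix no -> aborted; ember yes -> prepared; bravo yes -> prepared

Answer: helix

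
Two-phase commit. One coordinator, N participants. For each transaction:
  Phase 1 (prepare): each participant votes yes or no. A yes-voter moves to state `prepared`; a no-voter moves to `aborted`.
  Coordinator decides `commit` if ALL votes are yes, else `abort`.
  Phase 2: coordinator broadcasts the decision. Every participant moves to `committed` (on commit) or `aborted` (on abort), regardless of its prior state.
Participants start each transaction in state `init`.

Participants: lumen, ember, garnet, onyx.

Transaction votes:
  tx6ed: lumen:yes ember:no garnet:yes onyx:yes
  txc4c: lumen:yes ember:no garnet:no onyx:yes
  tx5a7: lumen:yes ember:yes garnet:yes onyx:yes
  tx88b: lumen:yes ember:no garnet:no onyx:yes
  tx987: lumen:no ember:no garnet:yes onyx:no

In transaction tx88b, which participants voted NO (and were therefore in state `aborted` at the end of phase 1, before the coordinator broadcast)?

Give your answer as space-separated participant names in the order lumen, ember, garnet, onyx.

Answer: ember garnet

Derivation:
Txn tx88b phase 1: lumen yes -> prepared; ember no -> aborted; garnet no -> aborted; onyx yes -> prepared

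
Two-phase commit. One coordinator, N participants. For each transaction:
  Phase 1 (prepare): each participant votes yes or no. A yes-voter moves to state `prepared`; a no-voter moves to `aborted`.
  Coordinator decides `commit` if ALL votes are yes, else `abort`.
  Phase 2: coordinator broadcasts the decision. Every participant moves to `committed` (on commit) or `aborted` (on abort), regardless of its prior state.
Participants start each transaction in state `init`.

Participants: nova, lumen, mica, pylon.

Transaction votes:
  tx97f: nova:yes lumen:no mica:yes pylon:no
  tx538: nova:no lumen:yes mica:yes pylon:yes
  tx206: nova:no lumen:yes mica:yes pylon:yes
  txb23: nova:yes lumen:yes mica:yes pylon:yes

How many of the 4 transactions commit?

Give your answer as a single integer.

tx97f: no from lumen, pylon -> abort (commits=0)
tx538: no from nova -> abort (commits=0)
tx206: no from nova -> abort (commits=0)
txb23: all yes -> commit (commits=1)

Answer: 1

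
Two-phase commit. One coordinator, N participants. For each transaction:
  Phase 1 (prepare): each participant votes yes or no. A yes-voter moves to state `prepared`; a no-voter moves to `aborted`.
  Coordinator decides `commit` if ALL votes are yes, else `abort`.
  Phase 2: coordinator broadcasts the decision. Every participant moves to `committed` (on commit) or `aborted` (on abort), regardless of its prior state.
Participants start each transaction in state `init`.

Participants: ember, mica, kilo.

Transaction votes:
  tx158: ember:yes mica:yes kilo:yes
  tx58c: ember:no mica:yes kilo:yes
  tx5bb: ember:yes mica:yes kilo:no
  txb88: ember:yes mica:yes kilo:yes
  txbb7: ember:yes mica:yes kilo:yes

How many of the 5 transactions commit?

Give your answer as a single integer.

tx158: all yes -> commit (commits=1)
tx58c: no from ember -> abort (commits=1)
tx5bb: no from kilo -> abort (commits=1)
txb88: all yes -> commit (commits=2)
txbb7: all yes -> commit (commits=3)

Answer: 3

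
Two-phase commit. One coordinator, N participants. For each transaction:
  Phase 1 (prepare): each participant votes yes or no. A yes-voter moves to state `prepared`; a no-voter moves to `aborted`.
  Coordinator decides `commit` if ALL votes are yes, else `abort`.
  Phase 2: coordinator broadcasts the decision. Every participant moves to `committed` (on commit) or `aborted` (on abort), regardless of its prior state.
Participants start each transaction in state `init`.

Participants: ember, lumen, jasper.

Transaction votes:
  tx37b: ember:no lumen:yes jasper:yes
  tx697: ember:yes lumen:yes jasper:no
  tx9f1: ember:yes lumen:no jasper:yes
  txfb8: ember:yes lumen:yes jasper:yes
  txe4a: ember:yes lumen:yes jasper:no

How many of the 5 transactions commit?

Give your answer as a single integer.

tx37b: no from ember -> abort (commits=0)
tx697: no from jasper -> abort (commits=0)
tx9f1: no from lumen -> abort (commits=0)
txfb8: all yes -> commit (commits=1)
txe4a: no from jasper -> abort (commits=1)

Answer: 1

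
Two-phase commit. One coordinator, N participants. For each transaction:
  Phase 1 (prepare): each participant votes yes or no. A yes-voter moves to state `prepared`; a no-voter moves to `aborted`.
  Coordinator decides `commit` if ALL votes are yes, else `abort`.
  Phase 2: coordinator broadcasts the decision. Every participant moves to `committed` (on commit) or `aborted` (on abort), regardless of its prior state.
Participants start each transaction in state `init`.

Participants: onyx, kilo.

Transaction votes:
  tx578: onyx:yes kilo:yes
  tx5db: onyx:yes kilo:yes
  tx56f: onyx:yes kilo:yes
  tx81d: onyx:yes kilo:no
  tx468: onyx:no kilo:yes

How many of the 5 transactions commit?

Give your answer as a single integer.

Answer: 3

Derivation:
tx578: all yes -> commit (commits=1)
tx5db: all yes -> commit (commits=2)
tx56f: all yes -> commit (commits=3)
tx81d: no from kilo -> abort (commits=3)
tx468: no from onyx -> abort (commits=3)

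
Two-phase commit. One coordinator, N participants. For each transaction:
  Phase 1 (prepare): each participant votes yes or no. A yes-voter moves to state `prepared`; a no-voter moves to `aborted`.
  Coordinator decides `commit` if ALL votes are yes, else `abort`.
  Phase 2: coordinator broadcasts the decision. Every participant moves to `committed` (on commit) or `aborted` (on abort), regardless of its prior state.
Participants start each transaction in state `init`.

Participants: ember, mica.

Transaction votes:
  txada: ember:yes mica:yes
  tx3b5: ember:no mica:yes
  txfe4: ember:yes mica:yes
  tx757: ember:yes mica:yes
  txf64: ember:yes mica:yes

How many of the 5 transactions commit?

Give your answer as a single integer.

Answer: 4

Derivation:
txada: all yes -> commit (commits=1)
tx3b5: no from ember -> abort (commits=1)
txfe4: all yes -> commit (commits=2)
tx757: all yes -> commit (commits=3)
txf64: all yes -> commit (commits=4)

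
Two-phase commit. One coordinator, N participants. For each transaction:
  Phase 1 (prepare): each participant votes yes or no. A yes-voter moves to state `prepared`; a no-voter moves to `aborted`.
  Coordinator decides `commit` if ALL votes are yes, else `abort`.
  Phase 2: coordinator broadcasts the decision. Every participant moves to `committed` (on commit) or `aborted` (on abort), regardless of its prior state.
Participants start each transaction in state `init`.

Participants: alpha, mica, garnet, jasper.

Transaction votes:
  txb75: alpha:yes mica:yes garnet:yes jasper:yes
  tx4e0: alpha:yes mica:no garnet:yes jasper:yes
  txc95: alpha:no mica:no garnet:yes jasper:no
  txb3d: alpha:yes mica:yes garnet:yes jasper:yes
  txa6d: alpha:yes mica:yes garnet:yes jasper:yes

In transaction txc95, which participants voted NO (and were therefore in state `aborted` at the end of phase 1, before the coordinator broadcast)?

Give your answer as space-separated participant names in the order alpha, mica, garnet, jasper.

Txn txc95 phase 1: alpha no -> aborted; mica no -> aborted; garnet yes -> prepared; jasper no -> aborted

Answer: alpha mica jasper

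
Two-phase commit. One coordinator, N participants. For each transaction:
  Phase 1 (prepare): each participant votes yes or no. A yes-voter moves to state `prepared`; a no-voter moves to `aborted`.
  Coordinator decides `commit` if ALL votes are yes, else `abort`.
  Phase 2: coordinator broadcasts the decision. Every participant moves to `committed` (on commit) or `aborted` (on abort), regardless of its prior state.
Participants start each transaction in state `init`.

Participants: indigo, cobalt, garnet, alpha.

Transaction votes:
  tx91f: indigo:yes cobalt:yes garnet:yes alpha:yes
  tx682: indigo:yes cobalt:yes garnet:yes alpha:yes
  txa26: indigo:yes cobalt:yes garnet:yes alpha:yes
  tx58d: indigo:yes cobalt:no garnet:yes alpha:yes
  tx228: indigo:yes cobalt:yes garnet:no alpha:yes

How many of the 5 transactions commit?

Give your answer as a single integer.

Answer: 3

Derivation:
tx91f: all yes -> commit (commits=1)
tx682: all yes -> commit (commits=2)
txa26: all yes -> commit (commits=3)
tx58d: no from cobalt -> abort (commits=3)
tx228: no from garnet -> abort (commits=3)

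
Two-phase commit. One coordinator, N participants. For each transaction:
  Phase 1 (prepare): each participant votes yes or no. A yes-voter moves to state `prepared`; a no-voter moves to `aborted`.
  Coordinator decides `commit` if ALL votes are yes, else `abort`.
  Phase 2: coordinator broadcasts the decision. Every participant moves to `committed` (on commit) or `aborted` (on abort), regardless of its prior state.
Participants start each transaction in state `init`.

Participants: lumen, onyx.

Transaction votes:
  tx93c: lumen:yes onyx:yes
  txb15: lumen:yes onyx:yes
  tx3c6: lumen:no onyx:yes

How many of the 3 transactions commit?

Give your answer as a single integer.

tx93c: all yes -> commit (commits=1)
txb15: all yes -> commit (commits=2)
tx3c6: no from lumen -> abort (commits=2)

Answer: 2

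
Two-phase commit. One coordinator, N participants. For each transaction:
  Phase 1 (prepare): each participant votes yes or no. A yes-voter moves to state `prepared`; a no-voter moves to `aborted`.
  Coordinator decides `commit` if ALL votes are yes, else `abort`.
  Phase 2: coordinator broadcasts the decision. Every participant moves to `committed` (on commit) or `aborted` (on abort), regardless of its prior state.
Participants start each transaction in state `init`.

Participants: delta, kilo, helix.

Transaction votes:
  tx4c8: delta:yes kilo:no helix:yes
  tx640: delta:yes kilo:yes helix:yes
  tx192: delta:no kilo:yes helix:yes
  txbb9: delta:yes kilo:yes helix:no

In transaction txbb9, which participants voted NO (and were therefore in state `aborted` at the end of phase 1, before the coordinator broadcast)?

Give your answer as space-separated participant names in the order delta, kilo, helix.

Txn txbb9 phase 1: delta yes -> prepared; kilo yes -> prepared; helix no -> aborted

Answer: helix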